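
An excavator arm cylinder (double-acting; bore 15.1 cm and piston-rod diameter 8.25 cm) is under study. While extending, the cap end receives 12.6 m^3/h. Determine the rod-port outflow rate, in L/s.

Q_out ≈ 2.46 L/s

Cap-side area A_cap = π/4 × (15.1 cm)² = 179.1 cm^2
Rod-side annular area A_ann = π/4 × (15.1² − 8.25²) = 125.6 cm^2
Piston speed v = Q_in/A_cap; rod-end outflow Q_out = v × A_ann = Q_in × A_ann/A_cap.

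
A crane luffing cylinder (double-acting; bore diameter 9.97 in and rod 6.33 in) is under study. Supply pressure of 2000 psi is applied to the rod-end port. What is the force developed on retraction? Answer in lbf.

Rod-side annular area A_ann = π/4 × (9.97² − 6.33²) = 46.60 in^2
On retraction the pressure acts on the annular area (bore minus rod).
F = P × A_ann

F ≈ 93200 lbf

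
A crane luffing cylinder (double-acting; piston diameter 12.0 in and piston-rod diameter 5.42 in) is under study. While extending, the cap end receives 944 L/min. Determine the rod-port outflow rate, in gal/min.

Q_out ≈ 199 gal/min

Cap-side area A_cap = π/4 × (12.0 in)² = 113.1 in^2
Rod-side annular area A_ann = π/4 × (12.0² − 5.42²) = 90.03 in^2
Piston speed v = Q_in/A_cap; rod-end outflow Q_out = v × A_ann = Q_in × A_ann/A_cap.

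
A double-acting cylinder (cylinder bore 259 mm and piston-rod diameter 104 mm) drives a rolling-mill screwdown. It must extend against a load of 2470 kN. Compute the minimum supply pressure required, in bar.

P ≈ 469 bar

Cap-side area A_cap = π/4 × (259 mm)² = 52690 mm^2
P = F / A = 2470 kN / A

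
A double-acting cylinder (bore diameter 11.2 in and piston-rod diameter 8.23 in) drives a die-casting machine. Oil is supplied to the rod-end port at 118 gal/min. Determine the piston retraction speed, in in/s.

v ≈ 10.0 in/s

Rod-side annular area A_ann = π/4 × (11.2² − 8.23²) = 45.32 in^2
Flow into the rod-end port fills the annular volume.
v = Q / A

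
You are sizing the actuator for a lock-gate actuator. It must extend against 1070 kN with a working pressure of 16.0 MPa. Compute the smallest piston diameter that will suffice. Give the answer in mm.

Extension force acts on the full piston face: F = P × (π/4)D².
D = √(4F / (πP)) = √(4 × 1070 kN / (π × 16.0 MPa))

D ≈ 292 mm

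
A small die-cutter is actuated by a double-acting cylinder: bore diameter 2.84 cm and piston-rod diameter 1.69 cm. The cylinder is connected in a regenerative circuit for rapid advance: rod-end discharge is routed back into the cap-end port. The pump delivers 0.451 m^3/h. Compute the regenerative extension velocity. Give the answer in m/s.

In regeneration the rod-end outflow joins the pump flow into the cap end, so the net volume the pump must supply per unit advance equals the rod cross-section area.
Rod cross-section A_rod = π/4 × (1.69 cm)² = 2.243 cm^2
v = Q_pump / A_rod

v ≈ 0.558 m/s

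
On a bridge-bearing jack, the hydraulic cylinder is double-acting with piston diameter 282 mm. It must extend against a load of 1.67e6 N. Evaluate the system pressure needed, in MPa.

Cap-side area A_cap = π/4 × (282 mm)² = 62460 mm^2
P = F / A = 1.67e6 N / A

P ≈ 26.7 MPa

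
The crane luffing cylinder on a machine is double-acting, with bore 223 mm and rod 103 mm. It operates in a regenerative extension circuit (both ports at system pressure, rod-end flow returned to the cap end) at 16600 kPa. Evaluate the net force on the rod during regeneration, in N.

With equal pressure on both faces, forces on the annular region cancel; the net push is pressure × rod cross-section.
Rod cross-section A_rod = π/4 × (103 mm)² = 8332 mm^2
F = P × A_rod

F ≈ 1.38e5 N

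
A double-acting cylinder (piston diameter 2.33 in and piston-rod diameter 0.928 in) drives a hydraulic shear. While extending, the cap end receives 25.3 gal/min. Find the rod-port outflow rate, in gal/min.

Q_out ≈ 21.3 gal/min

Cap-side area A_cap = π/4 × (2.33 in)² = 4.264 in^2
Rod-side annular area A_ann = π/4 × (2.33² − 0.928²) = 3.587 in^2
Piston speed v = Q_in/A_cap; rod-end outflow Q_out = v × A_ann = Q_in × A_ann/A_cap.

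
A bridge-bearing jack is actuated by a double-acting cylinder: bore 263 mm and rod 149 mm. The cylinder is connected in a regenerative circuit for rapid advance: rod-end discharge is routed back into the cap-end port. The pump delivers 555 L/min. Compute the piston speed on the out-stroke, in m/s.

In regeneration the rod-end outflow joins the pump flow into the cap end, so the net volume the pump must supply per unit advance equals the rod cross-section area.
Rod cross-section A_rod = π/4 × (149 mm)² = 17440 mm^2
v = Q_pump / A_rod

v ≈ 0.530 m/s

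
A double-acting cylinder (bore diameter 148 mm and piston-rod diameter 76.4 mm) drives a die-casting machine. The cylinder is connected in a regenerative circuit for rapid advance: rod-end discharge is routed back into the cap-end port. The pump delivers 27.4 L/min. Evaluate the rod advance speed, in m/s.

In regeneration the rod-end outflow joins the pump flow into the cap end, so the net volume the pump must supply per unit advance equals the rod cross-section area.
Rod cross-section A_rod = π/4 × (76.4 mm)² = 4584 mm^2
v = Q_pump / A_rod

v ≈ 0.0996 m/s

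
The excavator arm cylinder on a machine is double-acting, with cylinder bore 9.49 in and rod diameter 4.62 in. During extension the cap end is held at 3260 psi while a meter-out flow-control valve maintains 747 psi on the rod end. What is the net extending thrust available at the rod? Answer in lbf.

F ≈ 1.90e5 lbf

Cap-side area A_cap = π/4 × (9.49 in)² = 70.73 in^2
Rod-side annular area A_ann = π/4 × (9.49² − 4.62²) = 53.97 in^2
Net thrust = P_cap·A_cap − P_rod·A_ann = 2.306e5 lbf − 40310 lbf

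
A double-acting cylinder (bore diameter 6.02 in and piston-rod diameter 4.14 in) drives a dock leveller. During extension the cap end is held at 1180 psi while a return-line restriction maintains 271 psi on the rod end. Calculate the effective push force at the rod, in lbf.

F ≈ 29500 lbf

Cap-side area A_cap = π/4 × (6.02 in)² = 28.46 in^2
Rod-side annular area A_ann = π/4 × (6.02² − 4.14²) = 15.00 in^2
Net thrust = P_cap·A_cap − P_rod·A_ann = 33590 lbf − 4065 lbf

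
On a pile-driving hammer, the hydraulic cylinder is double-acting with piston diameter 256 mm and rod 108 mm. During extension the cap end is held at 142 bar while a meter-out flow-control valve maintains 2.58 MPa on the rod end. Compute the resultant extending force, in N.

F ≈ 6.22e5 N

Cap-side area A_cap = π/4 × (256 mm)² = 51470 mm^2
Rod-side annular area A_ann = π/4 × (256² − 108²) = 42310 mm^2
Net thrust = P_cap·A_cap − P_rod·A_ann = 7.309e5 N − 1.092e5 N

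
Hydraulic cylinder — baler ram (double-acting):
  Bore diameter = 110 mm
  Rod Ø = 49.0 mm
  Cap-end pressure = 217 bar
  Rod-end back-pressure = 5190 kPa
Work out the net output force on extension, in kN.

Cap-side area A_cap = π/4 × (110 mm)² = 9503 mm^2
Rod-side annular area A_ann = π/4 × (110² − 49.0²) = 7618 mm^2
Net thrust = P_cap·A_cap − P_rod·A_ann = 206.2 kN − 39.54 kN

F ≈ 167 kN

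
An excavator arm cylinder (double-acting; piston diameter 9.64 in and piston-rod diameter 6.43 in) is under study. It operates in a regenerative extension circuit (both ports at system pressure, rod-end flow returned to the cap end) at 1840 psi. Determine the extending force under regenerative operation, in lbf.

F ≈ 59700 lbf

With equal pressure on both faces, forces on the annular region cancel; the net push is pressure × rod cross-section.
Rod cross-section A_rod = π/4 × (6.43 in)² = 32.47 in^2
F = P × A_rod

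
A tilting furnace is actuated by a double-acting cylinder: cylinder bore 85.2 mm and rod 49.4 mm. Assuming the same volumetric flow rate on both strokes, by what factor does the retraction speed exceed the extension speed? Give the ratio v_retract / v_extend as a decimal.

v_ret/v_ext ≈ 1.51

Cap-side area A_cap = π/4 × (85.2 mm)² = 5701 mm^2
Rod-side annular area A_ann = π/4 × (85.2² − 49.4²) = 3785 mm^2
For equal Q, v ∝ 1/A, so v_ret/v_ext = A_cap/A_ann.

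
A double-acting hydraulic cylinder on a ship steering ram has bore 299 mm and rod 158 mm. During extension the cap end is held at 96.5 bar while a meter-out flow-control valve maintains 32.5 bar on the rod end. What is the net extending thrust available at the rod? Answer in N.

Cap-side area A_cap = π/4 × (299 mm)² = 70220 mm^2
Rod-side annular area A_ann = π/4 × (299² − 158²) = 50610 mm^2
Net thrust = P_cap·A_cap − P_rod·A_ann = 6.776e5 N − 1.645e5 N

F ≈ 5.13e5 N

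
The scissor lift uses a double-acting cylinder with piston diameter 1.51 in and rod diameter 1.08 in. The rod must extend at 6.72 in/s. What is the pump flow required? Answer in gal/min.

Cap-side area A_cap = π/4 × (1.51 in)² = 1.791 in^2
Q = A × v

Q ≈ 3.13 gal/min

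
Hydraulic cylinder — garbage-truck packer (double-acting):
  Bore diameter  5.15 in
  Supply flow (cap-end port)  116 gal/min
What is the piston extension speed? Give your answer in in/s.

v ≈ 21.4 in/s

Cap-side area A_cap = π/4 × (5.15 in)² = 20.83 in^2
v = Q / A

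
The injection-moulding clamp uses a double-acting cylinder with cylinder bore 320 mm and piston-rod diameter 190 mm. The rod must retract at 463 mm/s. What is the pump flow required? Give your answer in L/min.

Q ≈ 1450 L/min

Rod-side annular area A_ann = π/4 × (320² − 190²) = 52070 mm^2
Q = A × v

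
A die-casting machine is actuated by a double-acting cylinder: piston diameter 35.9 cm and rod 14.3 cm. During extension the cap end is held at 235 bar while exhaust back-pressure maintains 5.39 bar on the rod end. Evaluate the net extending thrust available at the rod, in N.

F ≈ 2.33e6 N

Cap-side area A_cap = π/4 × (35.9 cm)² = 1012 cm^2
Rod-side annular area A_ann = π/4 × (35.9² − 14.3²) = 851.6 cm^2
Net thrust = P_cap·A_cap − P_rod·A_ann = 2.379e6 N − 45900 N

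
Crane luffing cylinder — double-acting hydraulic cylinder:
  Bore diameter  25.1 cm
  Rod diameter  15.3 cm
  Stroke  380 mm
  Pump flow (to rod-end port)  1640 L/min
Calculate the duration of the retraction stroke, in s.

t ≈ 0.432 s

Rod-side annular area A_ann = π/4 × (25.1² − 15.3²) = 311.0 cm^2
Swept volume V = A × L; t = V / Q = A·L / Q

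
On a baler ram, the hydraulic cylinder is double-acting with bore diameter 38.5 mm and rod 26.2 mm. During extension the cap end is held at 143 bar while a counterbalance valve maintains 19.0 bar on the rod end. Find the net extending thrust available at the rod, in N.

Cap-side area A_cap = π/4 × (38.5 mm)² = 1164 mm^2
Rod-side annular area A_ann = π/4 × (38.5² − 26.2²) = 625.0 mm^2
Net thrust = P_cap·A_cap − P_rod·A_ann = 16650 N − 1188 N

F ≈ 15500 N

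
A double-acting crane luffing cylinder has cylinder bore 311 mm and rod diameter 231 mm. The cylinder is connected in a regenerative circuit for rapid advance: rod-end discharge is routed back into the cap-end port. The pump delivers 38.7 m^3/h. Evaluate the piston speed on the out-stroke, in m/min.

In regeneration the rod-end outflow joins the pump flow into the cap end, so the net volume the pump must supply per unit advance equals the rod cross-section area.
Rod cross-section A_rod = π/4 × (231 mm)² = 41910 mm^2
v = Q_pump / A_rod

v ≈ 15.4 m/min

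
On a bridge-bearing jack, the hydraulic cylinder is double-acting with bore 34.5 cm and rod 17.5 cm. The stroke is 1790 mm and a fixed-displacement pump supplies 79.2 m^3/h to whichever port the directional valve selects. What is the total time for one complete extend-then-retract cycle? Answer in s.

Cap-side area A_cap = π/4 × (34.5 cm)² = 934.8 cm^2
Rod-side annular area A_ann = π/4 × (34.5² − 17.5²) = 694.3 cm^2
t_ext = A_cap·L/Q = 7.606 s
t_ret = A_ann·L/Q = 5.649 s
t_cycle = t_ext + t_ret

t ≈ 13.3 s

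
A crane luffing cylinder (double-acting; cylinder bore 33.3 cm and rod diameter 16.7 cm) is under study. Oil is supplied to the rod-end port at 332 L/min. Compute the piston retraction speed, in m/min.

v ≈ 5.09 m/min

Rod-side annular area A_ann = π/4 × (33.3² − 16.7²) = 651.9 cm^2
Flow into the rod-end port fills the annular volume.
v = Q / A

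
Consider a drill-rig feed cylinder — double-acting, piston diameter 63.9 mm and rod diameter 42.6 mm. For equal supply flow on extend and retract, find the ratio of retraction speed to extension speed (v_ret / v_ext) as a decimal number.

v_ret/v_ext ≈ 1.80

Cap-side area A_cap = π/4 × (63.9 mm)² = 3207 mm^2
Rod-side annular area A_ann = π/4 × (63.9² − 42.6²) = 1782 mm^2
For equal Q, v ∝ 1/A, so v_ret/v_ext = A_cap/A_ann.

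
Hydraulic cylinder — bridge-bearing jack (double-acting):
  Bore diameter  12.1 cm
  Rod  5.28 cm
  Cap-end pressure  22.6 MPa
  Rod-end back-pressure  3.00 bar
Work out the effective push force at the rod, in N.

F ≈ 2.57e5 N

Cap-side area A_cap = π/4 × (12.1 cm)² = 115.0 cm^2
Rod-side annular area A_ann = π/4 × (12.1² − 5.28²) = 93.09 cm^2
Net thrust = P_cap·A_cap − P_rod·A_ann = 2.599e5 N − 2793 N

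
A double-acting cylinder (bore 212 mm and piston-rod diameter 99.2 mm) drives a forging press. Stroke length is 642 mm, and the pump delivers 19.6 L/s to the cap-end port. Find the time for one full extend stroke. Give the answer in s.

t ≈ 1.16 s

Cap-side area A_cap = π/4 × (212 mm)² = 35300 mm^2
Swept volume V = A × L; t = V / Q = A·L / Q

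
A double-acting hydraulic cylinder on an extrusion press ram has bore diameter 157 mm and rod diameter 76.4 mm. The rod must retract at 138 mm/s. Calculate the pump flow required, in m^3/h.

Q ≈ 7.34 m^3/h

Rod-side annular area A_ann = π/4 × (157² − 76.4²) = 14770 mm^2
Q = A × v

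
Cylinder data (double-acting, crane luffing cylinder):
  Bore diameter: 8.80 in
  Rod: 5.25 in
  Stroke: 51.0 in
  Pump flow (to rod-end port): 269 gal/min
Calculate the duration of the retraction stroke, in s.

t ≈ 1.93 s

Rod-side annular area A_ann = π/4 × (8.80² − 5.25²) = 39.17 in^2
Swept volume V = A × L; t = V / Q = A·L / Q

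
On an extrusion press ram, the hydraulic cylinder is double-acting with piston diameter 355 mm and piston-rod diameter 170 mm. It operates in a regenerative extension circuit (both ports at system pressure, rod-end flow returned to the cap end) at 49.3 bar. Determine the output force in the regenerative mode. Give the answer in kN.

With equal pressure on both faces, forces on the annular region cancel; the net push is pressure × rod cross-section.
Rod cross-section A_rod = π/4 × (170 mm)² = 22700 mm^2
F = P × A_rod

F ≈ 112 kN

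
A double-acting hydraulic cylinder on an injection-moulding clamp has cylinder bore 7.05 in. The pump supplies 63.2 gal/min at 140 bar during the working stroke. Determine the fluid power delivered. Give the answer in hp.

W ≈ 74.9 hp

Hydraulic power = P × Q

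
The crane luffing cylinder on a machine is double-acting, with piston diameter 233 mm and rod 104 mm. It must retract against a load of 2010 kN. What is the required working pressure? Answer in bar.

Rod-side annular area A_ann = π/4 × (233² − 104²) = 34140 mm^2
Retraction: pressure acts on the annular area.
P = F / A = 2010 kN / A

P ≈ 589 bar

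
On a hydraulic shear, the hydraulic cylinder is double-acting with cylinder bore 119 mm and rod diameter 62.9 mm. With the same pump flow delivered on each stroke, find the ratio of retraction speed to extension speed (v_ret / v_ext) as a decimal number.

v_ret/v_ext ≈ 1.39

Cap-side area A_cap = π/4 × (119 mm)² = 11120 mm^2
Rod-side annular area A_ann = π/4 × (119² − 62.9²) = 8015 mm^2
For equal Q, v ∝ 1/A, so v_ret/v_ext = A_cap/A_ann.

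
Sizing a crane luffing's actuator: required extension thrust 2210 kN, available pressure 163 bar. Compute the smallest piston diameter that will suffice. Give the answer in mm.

Extension force acts on the full piston face: F = P × (π/4)D².
D = √(4F / (πP)) = √(4 × 2210 kN / (π × 163 bar))

D ≈ 415 mm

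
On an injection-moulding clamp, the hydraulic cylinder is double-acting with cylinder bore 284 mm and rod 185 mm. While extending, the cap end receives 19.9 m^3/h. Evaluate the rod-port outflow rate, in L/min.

Q_out ≈ 191 L/min

Cap-side area A_cap = π/4 × (284 mm)² = 63350 mm^2
Rod-side annular area A_ann = π/4 × (284² − 185²) = 36470 mm^2
Piston speed v = Q_in/A_cap; rod-end outflow Q_out = v × A_ann = Q_in × A_ann/A_cap.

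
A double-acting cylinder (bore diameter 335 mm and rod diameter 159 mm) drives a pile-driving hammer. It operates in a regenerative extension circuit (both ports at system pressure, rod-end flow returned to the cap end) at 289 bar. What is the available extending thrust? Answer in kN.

F ≈ 574 kN

With equal pressure on both faces, forces on the annular region cancel; the net push is pressure × rod cross-section.
Rod cross-section A_rod = π/4 × (159 mm)² = 19860 mm^2
F = P × A_rod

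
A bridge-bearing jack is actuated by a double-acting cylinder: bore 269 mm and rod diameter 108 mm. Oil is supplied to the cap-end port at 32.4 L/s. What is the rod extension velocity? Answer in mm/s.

v ≈ 570 mm/s

Cap-side area A_cap = π/4 × (269 mm)² = 56830 mm^2
v = Q / A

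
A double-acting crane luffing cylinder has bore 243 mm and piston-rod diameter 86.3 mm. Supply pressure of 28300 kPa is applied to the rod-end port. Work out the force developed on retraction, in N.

F ≈ 1.15e6 N

Rod-side annular area A_ann = π/4 × (243² − 86.3²) = 40530 mm^2
On retraction the pressure acts on the annular area (bore minus rod).
F = P × A_ann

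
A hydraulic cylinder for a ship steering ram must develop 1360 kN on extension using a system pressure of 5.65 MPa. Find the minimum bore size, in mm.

Extension force acts on the full piston face: F = P × (π/4)D².
D = √(4F / (πP)) = √(4 × 1360 kN / (π × 5.65 MPa))

D ≈ 554 mm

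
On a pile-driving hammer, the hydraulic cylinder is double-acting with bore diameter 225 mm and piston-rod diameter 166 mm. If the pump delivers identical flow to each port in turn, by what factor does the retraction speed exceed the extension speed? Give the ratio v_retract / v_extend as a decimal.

v_ret/v_ext ≈ 2.19

Cap-side area A_cap = π/4 × (225 mm)² = 39760 mm^2
Rod-side annular area A_ann = π/4 × (225² − 166²) = 18120 mm^2
For equal Q, v ∝ 1/A, so v_ret/v_ext = A_cap/A_ann.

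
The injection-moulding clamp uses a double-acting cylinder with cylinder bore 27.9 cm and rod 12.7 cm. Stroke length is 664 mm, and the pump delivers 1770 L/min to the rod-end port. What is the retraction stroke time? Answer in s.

Rod-side annular area A_ann = π/4 × (27.9² − 12.7²) = 484.7 cm^2
Swept volume V = A × L; t = V / Q = A·L / Q

t ≈ 1.09 s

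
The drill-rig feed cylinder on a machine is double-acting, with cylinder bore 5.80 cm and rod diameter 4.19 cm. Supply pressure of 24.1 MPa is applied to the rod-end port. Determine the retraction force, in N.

F ≈ 30400 N

Rod-side annular area A_ann = π/4 × (5.80² − 4.19²) = 12.63 cm^2
On retraction the pressure acts on the annular area (bore minus rod).
F = P × A_ann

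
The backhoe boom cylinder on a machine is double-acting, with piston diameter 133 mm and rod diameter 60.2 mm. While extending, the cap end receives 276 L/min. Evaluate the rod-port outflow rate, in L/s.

Cap-side area A_cap = π/4 × (133 mm)² = 13890 mm^2
Rod-side annular area A_ann = π/4 × (133² − 60.2²) = 11050 mm^2
Piston speed v = Q_in/A_cap; rod-end outflow Q_out = v × A_ann = Q_in × A_ann/A_cap.

Q_out ≈ 3.66 L/s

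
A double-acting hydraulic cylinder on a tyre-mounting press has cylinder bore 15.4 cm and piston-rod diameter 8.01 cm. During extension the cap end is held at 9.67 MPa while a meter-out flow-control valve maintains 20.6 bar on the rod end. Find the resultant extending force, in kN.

F ≈ 152 kN

Cap-side area A_cap = π/4 × (15.4 cm)² = 186.3 cm^2
Rod-side annular area A_ann = π/4 × (15.4² − 8.01²) = 135.9 cm^2
Net thrust = P_cap·A_cap − P_rod·A_ann = 180.1 kN − 27.99 kN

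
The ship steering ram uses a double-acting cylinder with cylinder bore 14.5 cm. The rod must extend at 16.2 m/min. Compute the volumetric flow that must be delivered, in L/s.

Q ≈ 4.46 L/s

Cap-side area A_cap = π/4 × (14.5 cm)² = 165.1 cm^2
Q = A × v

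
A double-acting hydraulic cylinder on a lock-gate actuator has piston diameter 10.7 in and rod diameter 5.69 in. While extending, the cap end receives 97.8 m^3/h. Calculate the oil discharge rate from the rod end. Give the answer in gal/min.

Q_out ≈ 309 gal/min

Cap-side area A_cap = π/4 × (10.7 in)² = 89.92 in^2
Rod-side annular area A_ann = π/4 × (10.7² − 5.69²) = 64.49 in^2
Piston speed v = Q_in/A_cap; rod-end outflow Q_out = v × A_ann = Q_in × A_ann/A_cap.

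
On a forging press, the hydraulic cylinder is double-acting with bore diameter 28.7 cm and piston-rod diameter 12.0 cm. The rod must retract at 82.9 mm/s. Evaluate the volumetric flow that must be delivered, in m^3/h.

Q ≈ 15.9 m^3/h

Rod-side annular area A_ann = π/4 × (28.7² − 12.0²) = 533.8 cm^2
Q = A × v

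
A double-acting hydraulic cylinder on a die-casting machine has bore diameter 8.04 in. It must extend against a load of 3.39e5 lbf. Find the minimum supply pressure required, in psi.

P ≈ 6680 psi

Cap-side area A_cap = π/4 × (8.04 in)² = 50.77 in^2
P = F / A = 3.39e5 lbf / A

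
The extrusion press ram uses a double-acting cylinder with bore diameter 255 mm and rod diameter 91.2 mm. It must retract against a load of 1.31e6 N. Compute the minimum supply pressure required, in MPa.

Rod-side annular area A_ann = π/4 × (255² − 91.2²) = 44540 mm^2
Retraction: pressure acts on the annular area.
P = F / A = 1.31e6 N / A

P ≈ 29.4 MPa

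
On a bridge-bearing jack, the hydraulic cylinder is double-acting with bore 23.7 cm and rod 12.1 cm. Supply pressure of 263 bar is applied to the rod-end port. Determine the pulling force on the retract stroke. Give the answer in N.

Rod-side annular area A_ann = π/4 × (23.7² − 12.1²) = 326.2 cm^2
On retraction the pressure acts on the annular area (bore minus rod).
F = P × A_ann

F ≈ 8.58e5 N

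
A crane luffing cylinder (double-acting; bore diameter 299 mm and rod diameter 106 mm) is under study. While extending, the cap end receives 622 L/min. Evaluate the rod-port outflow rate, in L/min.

Q_out ≈ 544 L/min

Cap-side area A_cap = π/4 × (299 mm)² = 70220 mm^2
Rod-side annular area A_ann = π/4 × (299² − 106²) = 61390 mm^2
Piston speed v = Q_in/A_cap; rod-end outflow Q_out = v × A_ann = Q_in × A_ann/A_cap.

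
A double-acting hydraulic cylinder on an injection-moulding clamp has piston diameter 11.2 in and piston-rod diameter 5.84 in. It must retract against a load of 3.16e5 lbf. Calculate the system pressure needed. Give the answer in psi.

P ≈ 4410 psi

Rod-side annular area A_ann = π/4 × (11.2² − 5.84²) = 71.73 in^2
Retraction: pressure acts on the annular area.
P = F / A = 3.16e5 lbf / A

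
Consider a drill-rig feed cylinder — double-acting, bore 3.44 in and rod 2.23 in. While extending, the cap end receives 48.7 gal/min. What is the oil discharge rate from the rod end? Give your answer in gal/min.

Cap-side area A_cap = π/4 × (3.44 in)² = 9.294 in^2
Rod-side annular area A_ann = π/4 × (3.44² − 2.23²) = 5.388 in^2
Piston speed v = Q_in/A_cap; rod-end outflow Q_out = v × A_ann = Q_in × A_ann/A_cap.

Q_out ≈ 28.2 gal/min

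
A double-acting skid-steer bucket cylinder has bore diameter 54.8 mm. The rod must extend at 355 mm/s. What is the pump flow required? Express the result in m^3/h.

Q ≈ 3.01 m^3/h

Cap-side area A_cap = π/4 × (54.8 mm)² = 2359 mm^2
Q = A × v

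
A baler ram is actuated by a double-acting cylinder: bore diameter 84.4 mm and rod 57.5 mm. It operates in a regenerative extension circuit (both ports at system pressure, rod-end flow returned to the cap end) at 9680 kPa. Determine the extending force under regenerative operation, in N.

With equal pressure on both faces, forces on the annular region cancel; the net push is pressure × rod cross-section.
Rod cross-section A_rod = π/4 × (57.5 mm)² = 2597 mm^2
F = P × A_rod

F ≈ 25100 N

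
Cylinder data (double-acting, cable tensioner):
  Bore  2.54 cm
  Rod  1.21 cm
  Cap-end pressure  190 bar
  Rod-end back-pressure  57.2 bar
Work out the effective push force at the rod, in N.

Cap-side area A_cap = π/4 × (2.54 cm)² = 5.067 cm^2
Rod-side annular area A_ann = π/4 × (2.54² − 1.21²) = 3.917 cm^2
Net thrust = P_cap·A_cap − P_rod·A_ann = 9627 N − 2241 N

F ≈ 7390 N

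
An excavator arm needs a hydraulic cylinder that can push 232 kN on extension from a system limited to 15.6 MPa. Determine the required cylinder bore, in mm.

D ≈ 138 mm

Extension force acts on the full piston face: F = P × (π/4)D².
D = √(4F / (πP)) = √(4 × 232 kN / (π × 15.6 MPa))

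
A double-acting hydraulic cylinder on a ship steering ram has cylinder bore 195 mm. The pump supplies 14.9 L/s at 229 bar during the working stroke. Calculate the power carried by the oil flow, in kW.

Hydraulic power = P × Q

W ≈ 341 kW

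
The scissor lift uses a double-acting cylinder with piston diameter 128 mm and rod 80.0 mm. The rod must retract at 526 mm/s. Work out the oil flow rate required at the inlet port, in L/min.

Q ≈ 247 L/min

Rod-side annular area A_ann = π/4 × (128² − 80.0²) = 7841 mm^2
Q = A × v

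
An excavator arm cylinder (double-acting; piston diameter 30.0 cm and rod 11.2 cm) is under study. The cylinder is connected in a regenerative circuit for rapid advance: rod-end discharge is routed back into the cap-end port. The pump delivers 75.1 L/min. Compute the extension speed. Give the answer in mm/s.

In regeneration the rod-end outflow joins the pump flow into the cap end, so the net volume the pump must supply per unit advance equals the rod cross-section area.
Rod cross-section A_rod = π/4 × (11.2 cm)² = 98.52 cm^2
v = Q_pump / A_rod

v ≈ 127 mm/s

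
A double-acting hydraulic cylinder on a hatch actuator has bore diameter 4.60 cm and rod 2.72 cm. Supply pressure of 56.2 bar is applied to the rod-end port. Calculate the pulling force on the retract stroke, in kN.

Rod-side annular area A_ann = π/4 × (4.60² − 2.72²) = 10.81 cm^2
On retraction the pressure acts on the annular area (bore minus rod).
F = P × A_ann

F ≈ 6.07 kN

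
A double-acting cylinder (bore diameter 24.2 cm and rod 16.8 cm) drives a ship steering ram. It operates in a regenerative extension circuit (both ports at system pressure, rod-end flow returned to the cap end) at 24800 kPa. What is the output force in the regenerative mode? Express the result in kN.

With equal pressure on both faces, forces on the annular region cancel; the net push is pressure × rod cross-section.
Rod cross-section A_rod = π/4 × (16.8 cm)² = 221.7 cm^2
F = P × A_rod

F ≈ 550 kN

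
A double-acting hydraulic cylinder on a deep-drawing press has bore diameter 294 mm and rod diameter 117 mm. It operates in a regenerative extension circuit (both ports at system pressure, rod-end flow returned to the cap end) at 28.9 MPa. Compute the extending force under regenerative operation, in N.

F ≈ 3.11e5 N

With equal pressure on both faces, forces on the annular region cancel; the net push is pressure × rod cross-section.
Rod cross-section A_rod = π/4 × (117 mm)² = 10750 mm^2
F = P × A_rod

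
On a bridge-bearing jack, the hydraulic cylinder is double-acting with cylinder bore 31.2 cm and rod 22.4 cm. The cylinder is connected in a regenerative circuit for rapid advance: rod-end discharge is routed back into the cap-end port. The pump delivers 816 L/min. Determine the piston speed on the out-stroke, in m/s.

v ≈ 0.345 m/s

In regeneration the rod-end outflow joins the pump flow into the cap end, so the net volume the pump must supply per unit advance equals the rod cross-section area.
Rod cross-section A_rod = π/4 × (22.4 cm)² = 394.1 cm^2
v = Q_pump / A_rod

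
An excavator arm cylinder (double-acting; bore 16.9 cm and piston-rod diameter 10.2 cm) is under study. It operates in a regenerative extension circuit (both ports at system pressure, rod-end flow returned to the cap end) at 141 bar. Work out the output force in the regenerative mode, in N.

With equal pressure on both faces, forces on the annular region cancel; the net push is pressure × rod cross-section.
Rod cross-section A_rod = π/4 × (10.2 cm)² = 81.71 cm^2
F = P × A_rod

F ≈ 1.15e5 N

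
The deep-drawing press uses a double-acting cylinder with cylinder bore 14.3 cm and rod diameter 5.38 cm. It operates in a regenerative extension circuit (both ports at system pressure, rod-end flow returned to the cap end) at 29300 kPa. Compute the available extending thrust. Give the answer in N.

F ≈ 66600 N

With equal pressure on both faces, forces on the annular region cancel; the net push is pressure × rod cross-section.
Rod cross-section A_rod = π/4 × (5.38 cm)² = 22.73 cm^2
F = P × A_rod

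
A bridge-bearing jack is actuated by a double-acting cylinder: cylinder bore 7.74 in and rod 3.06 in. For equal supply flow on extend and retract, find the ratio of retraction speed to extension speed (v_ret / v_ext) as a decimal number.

Cap-side area A_cap = π/4 × (7.74 in)² = 47.05 in^2
Rod-side annular area A_ann = π/4 × (7.74² − 3.06²) = 39.70 in^2
For equal Q, v ∝ 1/A, so v_ret/v_ext = A_cap/A_ann.

v_ret/v_ext ≈ 1.19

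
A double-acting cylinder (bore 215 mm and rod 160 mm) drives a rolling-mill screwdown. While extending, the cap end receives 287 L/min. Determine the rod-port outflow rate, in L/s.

Cap-side area A_cap = π/4 × (215 mm)² = 36310 mm^2
Rod-side annular area A_ann = π/4 × (215² − 160²) = 16200 mm^2
Piston speed v = Q_in/A_cap; rod-end outflow Q_out = v × A_ann = Q_in × A_ann/A_cap.

Q_out ≈ 2.13 L/s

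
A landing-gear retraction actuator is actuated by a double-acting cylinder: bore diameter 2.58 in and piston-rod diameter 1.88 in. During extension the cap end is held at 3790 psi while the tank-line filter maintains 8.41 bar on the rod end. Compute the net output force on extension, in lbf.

Cap-side area A_cap = π/4 × (2.58 in)² = 5.228 in^2
Rod-side annular area A_ann = π/4 × (2.58² − 1.88²) = 2.452 in^2
Net thrust = P_cap·A_cap − P_rod·A_ann = 19810 lbf − 299.1 lbf

F ≈ 19500 lbf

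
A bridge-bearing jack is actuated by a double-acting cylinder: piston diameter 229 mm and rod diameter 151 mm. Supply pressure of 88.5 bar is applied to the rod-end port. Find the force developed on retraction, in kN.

Rod-side annular area A_ann = π/4 × (229² − 151²) = 23280 mm^2
On retraction the pressure acts on the annular area (bore minus rod).
F = P × A_ann

F ≈ 206 kN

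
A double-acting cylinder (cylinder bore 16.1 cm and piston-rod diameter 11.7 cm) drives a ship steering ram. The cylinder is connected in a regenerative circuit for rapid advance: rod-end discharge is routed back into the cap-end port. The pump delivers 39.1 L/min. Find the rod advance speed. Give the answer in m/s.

In regeneration the rod-end outflow joins the pump flow into the cap end, so the net volume the pump must supply per unit advance equals the rod cross-section area.
Rod cross-section A_rod = π/4 × (11.7 cm)² = 107.5 cm^2
v = Q_pump / A_rod

v ≈ 0.0606 m/s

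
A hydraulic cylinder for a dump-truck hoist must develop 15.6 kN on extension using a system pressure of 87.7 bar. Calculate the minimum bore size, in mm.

D ≈ 47.6 mm

Extension force acts on the full piston face: F = P × (π/4)D².
D = √(4F / (πP)) = √(4 × 15.6 kN / (π × 87.7 bar))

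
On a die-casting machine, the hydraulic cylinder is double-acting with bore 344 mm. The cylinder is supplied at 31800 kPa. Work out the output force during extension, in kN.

Cap-side area A_cap = π/4 × (344 mm)² = 92940 mm^2
F = P × A_cap = 31800 kPa × A_cap

F ≈ 2960 kN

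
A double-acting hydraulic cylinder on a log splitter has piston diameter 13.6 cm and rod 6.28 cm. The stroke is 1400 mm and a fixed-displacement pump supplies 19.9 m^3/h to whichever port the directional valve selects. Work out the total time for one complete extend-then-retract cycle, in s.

Cap-side area A_cap = π/4 × (13.6 cm)² = 145.3 cm^2
Rod-side annular area A_ann = π/4 × (13.6² − 6.28²) = 114.3 cm^2
t_ext = A_cap·L/Q = 3.679 s
t_ret = A_ann·L/Q = 2.895 s
t_cycle = t_ext + t_ret

t ≈ 6.57 s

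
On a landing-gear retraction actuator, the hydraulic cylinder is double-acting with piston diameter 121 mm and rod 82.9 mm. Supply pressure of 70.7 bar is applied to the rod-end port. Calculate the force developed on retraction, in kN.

Rod-side annular area A_ann = π/4 × (121² − 82.9²) = 6101 mm^2
On retraction the pressure acts on the annular area (bore minus rod).
F = P × A_ann

F ≈ 43.1 kN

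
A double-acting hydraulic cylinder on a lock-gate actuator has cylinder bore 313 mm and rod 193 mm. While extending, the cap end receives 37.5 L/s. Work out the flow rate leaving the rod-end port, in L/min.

Q_out ≈ 1390 L/min

Cap-side area A_cap = π/4 × (313 mm)² = 76940 mm^2
Rod-side annular area A_ann = π/4 × (313² − 193²) = 47690 mm^2
Piston speed v = Q_in/A_cap; rod-end outflow Q_out = v × A_ann = Q_in × A_ann/A_cap.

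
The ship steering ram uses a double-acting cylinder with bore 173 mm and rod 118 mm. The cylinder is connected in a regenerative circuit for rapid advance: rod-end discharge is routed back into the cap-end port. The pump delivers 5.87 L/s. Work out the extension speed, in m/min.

v ≈ 32.2 m/min

In regeneration the rod-end outflow joins the pump flow into the cap end, so the net volume the pump must supply per unit advance equals the rod cross-section area.
Rod cross-section A_rod = π/4 × (118 mm)² = 10940 mm^2
v = Q_pump / A_rod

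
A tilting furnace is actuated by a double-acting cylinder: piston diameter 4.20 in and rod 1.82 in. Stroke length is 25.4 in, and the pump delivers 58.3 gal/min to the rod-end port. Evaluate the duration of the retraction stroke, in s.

Rod-side annular area A_ann = π/4 × (4.20² − 1.82²) = 11.25 in^2
Swept volume V = A × L; t = V / Q = A·L / Q

t ≈ 1.27 s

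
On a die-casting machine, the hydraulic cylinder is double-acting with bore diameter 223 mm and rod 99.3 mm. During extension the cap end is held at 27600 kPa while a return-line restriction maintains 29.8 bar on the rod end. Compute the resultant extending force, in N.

F ≈ 9.85e5 N

Cap-side area A_cap = π/4 × (223 mm)² = 39060 mm^2
Rod-side annular area A_ann = π/4 × (223² − 99.3²) = 31310 mm^2
Net thrust = P_cap·A_cap − P_rod·A_ann = 1.078e6 N − 93310 N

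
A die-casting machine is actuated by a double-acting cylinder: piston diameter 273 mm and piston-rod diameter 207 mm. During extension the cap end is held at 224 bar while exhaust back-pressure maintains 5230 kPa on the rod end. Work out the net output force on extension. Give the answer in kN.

F ≈ 1180 kN

Cap-side area A_cap = π/4 × (273 mm)² = 58530 mm^2
Rod-side annular area A_ann = π/4 × (273² − 207²) = 24880 mm^2
Net thrust = P_cap·A_cap − P_rod·A_ann = 1311 kN − 130.1 kN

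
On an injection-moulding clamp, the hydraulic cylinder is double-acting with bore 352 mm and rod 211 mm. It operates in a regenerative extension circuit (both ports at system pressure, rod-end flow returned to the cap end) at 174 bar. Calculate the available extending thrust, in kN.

F ≈ 608 kN

With equal pressure on both faces, forces on the annular region cancel; the net push is pressure × rod cross-section.
Rod cross-section A_rod = π/4 × (211 mm)² = 34970 mm^2
F = P × A_rod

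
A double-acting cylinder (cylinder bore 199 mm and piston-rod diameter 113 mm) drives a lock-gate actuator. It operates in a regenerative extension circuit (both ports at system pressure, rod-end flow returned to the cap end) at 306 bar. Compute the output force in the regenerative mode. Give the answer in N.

F ≈ 3.07e5 N

With equal pressure on both faces, forces on the annular region cancel; the net push is pressure × rod cross-section.
Rod cross-section A_rod = π/4 × (113 mm)² = 10030 mm^2
F = P × A_rod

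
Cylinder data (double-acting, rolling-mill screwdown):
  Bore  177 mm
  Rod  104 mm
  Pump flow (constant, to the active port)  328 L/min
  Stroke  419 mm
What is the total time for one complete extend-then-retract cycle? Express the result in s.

Cap-side area A_cap = π/4 × (177 mm)² = 24610 mm^2
Rod-side annular area A_ann = π/4 × (177² − 104²) = 16110 mm^2
t_ext = A_cap·L/Q = 1.886 s
t_ret = A_ann·L/Q = 1.235 s
t_cycle = t_ext + t_ret

t ≈ 3.12 s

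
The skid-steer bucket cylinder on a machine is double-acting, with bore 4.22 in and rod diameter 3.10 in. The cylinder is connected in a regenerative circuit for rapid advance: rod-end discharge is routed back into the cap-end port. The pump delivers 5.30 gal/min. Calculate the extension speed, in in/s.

v ≈ 2.70 in/s

In regeneration the rod-end outflow joins the pump flow into the cap end, so the net volume the pump must supply per unit advance equals the rod cross-section area.
Rod cross-section A_rod = π/4 × (3.10 in)² = 7.548 in^2
v = Q_pump / A_rod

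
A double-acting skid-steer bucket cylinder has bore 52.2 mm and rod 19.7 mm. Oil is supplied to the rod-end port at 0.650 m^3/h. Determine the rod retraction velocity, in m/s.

Rod-side annular area A_ann = π/4 × (52.2² − 19.7²) = 1835 mm^2
Flow into the rod-end port fills the annular volume.
v = Q / A

v ≈ 0.0984 m/s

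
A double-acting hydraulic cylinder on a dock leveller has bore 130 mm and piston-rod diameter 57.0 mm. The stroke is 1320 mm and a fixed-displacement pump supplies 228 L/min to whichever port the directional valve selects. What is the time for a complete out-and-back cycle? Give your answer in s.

Cap-side area A_cap = π/4 × (130 mm)² = 13270 mm^2
Rod-side annular area A_ann = π/4 × (130² − 57.0²) = 10720 mm^2
t_ext = A_cap·L/Q = 4.611 s
t_ret = A_ann·L/Q = 3.724 s
t_cycle = t_ext + t_ret

t ≈ 8.34 s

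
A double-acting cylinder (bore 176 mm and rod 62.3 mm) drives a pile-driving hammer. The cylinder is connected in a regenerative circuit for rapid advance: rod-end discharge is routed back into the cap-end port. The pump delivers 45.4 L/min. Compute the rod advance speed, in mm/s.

v ≈ 248 mm/s

In regeneration the rod-end outflow joins the pump flow into the cap end, so the net volume the pump must supply per unit advance equals the rod cross-section area.
Rod cross-section A_rod = π/4 × (62.3 mm)² = 3048 mm^2
v = Q_pump / A_rod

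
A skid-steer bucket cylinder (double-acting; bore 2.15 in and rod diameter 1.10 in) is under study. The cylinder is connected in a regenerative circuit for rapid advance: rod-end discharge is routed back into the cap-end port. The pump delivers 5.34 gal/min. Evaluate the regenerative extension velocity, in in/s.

v ≈ 21.6 in/s

In regeneration the rod-end outflow joins the pump flow into the cap end, so the net volume the pump must supply per unit advance equals the rod cross-section area.
Rod cross-section A_rod = π/4 × (1.10 in)² = 0.9503 in^2
v = Q_pump / A_rod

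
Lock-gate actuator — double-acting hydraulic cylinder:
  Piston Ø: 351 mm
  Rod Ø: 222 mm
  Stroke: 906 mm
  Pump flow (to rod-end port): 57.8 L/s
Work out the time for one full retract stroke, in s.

Rod-side annular area A_ann = π/4 × (351² − 222²) = 58050 mm^2
Swept volume V = A × L; t = V / Q = A·L / Q

t ≈ 0.910 s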